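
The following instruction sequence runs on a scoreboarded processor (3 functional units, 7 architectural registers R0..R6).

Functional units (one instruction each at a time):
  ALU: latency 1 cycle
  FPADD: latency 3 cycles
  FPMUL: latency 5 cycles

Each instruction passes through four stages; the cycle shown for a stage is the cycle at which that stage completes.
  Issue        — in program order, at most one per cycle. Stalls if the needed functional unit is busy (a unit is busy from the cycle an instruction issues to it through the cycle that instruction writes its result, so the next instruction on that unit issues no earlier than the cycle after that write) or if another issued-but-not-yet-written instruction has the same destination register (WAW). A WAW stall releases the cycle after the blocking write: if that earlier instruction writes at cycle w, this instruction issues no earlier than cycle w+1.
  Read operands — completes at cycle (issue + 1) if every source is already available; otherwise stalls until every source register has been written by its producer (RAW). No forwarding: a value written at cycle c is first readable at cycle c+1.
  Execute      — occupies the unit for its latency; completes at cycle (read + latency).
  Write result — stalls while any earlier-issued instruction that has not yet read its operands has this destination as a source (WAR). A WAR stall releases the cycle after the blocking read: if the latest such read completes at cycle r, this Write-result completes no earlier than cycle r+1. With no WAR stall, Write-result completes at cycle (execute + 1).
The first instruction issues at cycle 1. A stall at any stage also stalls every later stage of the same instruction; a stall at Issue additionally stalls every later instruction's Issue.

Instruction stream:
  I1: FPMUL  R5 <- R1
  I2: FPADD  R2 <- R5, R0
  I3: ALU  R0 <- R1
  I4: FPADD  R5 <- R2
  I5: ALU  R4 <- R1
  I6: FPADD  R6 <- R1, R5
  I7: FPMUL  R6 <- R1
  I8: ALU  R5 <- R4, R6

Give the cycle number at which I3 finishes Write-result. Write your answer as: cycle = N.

t=1  I1 issues→FPMUL
t=2  I1 reads; I2 issues→FPADD
t=3  I3 issues→ALU
t=4  I3 reads
t=5  I3 exec-done
t=7  I1 exec-done
t=8  I1 writes R5
t=9  I2 reads
t=10  I3 writes R0
t=12  I2 exec-done
t=13  I2 writes R2
t=14  I4 issues→FPADD
t=15  I4 reads; I5 issues→ALU
t=16  I5 reads
t=17  I5 exec-done
t=18  I4 exec-done; I5 writes R4
t=19  I4 writes R5
t=20  I6 issues→FPADD
t=21  I6 reads
t=24  I6 exec-done
t=25  I6 writes R6
t=26  I7 issues→FPMUL
t=27  I7 reads; I8 issues→ALU
t=32  I7 exec-done
t=33  I7 writes R6
t=34  I8 reads
t=35  I8 exec-done
t=36  I8 writes R5

cycle = 10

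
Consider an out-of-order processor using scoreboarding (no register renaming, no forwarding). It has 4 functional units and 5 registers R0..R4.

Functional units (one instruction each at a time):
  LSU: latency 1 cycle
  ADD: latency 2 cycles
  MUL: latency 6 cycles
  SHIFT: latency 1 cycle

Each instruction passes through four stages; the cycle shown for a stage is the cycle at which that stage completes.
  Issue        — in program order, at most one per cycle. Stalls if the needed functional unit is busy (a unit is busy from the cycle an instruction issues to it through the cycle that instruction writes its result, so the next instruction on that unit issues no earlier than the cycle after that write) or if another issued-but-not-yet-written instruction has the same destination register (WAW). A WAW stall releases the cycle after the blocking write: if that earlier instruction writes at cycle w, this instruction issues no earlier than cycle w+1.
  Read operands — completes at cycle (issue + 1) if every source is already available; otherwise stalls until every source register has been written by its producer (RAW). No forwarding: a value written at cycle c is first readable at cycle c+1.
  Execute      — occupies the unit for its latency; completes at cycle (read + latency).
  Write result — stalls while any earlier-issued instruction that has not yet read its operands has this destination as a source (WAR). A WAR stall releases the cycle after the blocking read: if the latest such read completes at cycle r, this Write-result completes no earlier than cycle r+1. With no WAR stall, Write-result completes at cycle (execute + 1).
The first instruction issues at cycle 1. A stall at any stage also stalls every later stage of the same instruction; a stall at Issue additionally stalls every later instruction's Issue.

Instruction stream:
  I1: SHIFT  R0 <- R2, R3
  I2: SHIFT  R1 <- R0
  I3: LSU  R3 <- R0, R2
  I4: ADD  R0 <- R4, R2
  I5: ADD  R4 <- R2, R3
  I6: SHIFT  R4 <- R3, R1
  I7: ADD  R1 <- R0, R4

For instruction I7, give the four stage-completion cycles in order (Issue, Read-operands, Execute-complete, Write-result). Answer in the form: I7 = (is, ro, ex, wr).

I7 = (18, 21, 23, 24)

[1] issue I1 (SHIFT)
[2] I1 read-ops
[3] I1 finished on SHIFT
[4] I1→R0
[5] issue I2 (SHIFT)
[6] I2 read-ops; issue I3 (LSU)
[7] I2 finished on SHIFT; I3 read-ops; issue I4 (ADD)
[8] I2→R1; I3 finished on LSU; I4 read-ops
[9] I3→R3
[10] I4 finished on ADD
[11] I4→R0
[12] issue I5 (ADD)
[13] I5 read-ops
[15] I5 finished on ADD
[16] I5→R4
[17] issue I6 (SHIFT)
[18] I6 read-ops; issue I7 (ADD)
[19] I6 finished on SHIFT
[20] I6→R4
[21] I7 read-ops
[23] I7 finished on ADD
[24] I7→R1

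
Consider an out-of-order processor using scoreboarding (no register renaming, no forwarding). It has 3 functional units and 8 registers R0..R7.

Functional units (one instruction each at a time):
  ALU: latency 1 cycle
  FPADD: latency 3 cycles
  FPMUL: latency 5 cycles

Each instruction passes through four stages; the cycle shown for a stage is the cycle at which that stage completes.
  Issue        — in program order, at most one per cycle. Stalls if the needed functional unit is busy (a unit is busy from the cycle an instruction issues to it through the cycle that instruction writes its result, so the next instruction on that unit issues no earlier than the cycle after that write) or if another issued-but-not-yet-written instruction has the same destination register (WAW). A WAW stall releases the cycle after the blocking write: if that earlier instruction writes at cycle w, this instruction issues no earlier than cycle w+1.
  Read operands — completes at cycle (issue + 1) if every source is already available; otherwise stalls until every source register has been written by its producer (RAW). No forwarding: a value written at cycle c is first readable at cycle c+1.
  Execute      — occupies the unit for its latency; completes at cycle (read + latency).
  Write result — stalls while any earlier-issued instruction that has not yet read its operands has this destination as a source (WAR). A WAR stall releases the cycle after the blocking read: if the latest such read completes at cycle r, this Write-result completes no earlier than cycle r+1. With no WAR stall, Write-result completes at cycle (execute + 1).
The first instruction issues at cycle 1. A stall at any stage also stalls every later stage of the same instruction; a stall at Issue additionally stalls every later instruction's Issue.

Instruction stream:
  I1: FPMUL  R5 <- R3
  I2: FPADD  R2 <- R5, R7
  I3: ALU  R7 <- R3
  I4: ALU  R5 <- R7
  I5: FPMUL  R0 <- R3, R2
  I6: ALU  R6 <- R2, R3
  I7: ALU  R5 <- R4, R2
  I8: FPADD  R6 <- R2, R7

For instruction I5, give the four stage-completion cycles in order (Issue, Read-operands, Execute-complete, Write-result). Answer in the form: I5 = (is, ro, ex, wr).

[1] I1→FPMUL
[2] I1 RO | I2→FPADD
[3] I3→ALU
[4] I3 RO
[5] I3 EX
[7] I1 EX
[8] I1 WR R5
[9] I2 RO
[10] I3 WR R7
[11] I4→ALU
[12] I2 EX | I4 RO | I5→FPMUL
[13] I2 WR R2 | I4 EX
[14] I4 WR R5 | I5 RO
[15] I6→ALU
[16] I6 RO
[17] I6 EX
[18] I6 WR R6
[19] I5 EX | I7→ALU
[20] I5 WR R0 | I7 RO | I8→FPADD
[21] I7 EX | I8 RO
[22] I7 WR R5
[24] I8 EX
[25] I8 WR R6

I5 = (12, 14, 19, 20)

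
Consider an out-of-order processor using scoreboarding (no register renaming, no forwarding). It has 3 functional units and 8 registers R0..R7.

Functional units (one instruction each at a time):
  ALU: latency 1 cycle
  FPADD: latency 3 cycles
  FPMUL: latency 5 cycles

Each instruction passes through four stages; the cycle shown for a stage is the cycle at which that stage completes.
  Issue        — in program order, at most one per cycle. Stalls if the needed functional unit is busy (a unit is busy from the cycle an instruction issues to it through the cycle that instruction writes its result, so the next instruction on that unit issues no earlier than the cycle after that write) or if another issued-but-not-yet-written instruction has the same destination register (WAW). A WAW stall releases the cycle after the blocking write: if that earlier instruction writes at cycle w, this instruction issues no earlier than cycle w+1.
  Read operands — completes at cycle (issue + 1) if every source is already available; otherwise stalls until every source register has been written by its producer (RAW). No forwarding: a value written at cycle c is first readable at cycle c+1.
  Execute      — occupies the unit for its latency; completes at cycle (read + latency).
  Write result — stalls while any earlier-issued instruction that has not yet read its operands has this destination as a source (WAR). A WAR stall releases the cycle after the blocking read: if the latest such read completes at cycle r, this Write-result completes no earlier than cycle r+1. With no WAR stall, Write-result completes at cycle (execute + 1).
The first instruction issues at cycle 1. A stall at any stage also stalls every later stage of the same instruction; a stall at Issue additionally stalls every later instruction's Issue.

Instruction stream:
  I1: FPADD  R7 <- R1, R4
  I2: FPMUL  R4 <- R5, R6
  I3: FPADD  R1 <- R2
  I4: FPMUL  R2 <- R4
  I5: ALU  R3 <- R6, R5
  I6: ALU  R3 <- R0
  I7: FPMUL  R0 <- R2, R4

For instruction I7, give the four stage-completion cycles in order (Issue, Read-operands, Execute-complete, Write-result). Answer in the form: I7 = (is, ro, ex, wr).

I1 -> (1, 2, 5, 6)
I2 -> (2, 3, 8, 9)
I3 -> (7, 8, 11, 12)  // struct: FPADD busy until I1 writes@6
I4 -> (10, 11, 16, 17)  // struct: FPMUL busy until I2 writes@9
I5 -> (11, 12, 13, 14)
I6 -> (15, 16, 17, 18)  // struct: ALU busy until I5 writes@14
I7 -> (18, 19, 24, 25)  // struct: FPMUL busy until I4 writes@17

I7 = (18, 19, 24, 25)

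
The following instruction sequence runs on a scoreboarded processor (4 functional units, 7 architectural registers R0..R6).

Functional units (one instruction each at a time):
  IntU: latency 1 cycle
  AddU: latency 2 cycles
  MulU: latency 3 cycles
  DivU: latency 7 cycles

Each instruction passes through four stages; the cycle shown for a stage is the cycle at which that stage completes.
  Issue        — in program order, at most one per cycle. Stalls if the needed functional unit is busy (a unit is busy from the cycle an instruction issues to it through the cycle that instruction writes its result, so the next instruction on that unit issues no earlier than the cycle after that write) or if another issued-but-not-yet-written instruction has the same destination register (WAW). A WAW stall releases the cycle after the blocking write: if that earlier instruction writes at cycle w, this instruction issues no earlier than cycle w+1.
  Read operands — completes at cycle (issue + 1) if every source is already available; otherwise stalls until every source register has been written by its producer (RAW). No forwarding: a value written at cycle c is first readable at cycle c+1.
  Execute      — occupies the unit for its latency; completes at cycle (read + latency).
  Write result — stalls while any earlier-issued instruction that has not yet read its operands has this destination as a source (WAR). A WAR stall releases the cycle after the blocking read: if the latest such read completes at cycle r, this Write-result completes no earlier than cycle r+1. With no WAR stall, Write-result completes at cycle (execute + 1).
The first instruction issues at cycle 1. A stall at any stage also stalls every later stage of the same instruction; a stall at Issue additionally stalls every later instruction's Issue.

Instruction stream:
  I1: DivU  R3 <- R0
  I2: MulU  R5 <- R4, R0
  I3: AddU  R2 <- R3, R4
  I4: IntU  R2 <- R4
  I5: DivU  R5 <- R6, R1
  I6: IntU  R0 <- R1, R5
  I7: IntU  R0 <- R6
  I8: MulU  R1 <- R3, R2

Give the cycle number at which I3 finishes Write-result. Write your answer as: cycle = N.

I1  is:1  ro:2  ex:9  wr:10
I2  is:2  ro:3  ex:6  wr:7
I3  is:3  ro:11  ex:13  wr:14  — RAW R3: wait I1 write@10
I4  is:15  ro:16  ex:17  wr:18  — WAW R2: wait I3 write@14
I5  is:16  ro:17  ex:24  wr:25
I6  is:19  ro:26  ex:27  wr:28  — struct: IntU busy until I4 writes@18, RAW R5: wait I5 write@25
I7  is:29  ro:30  ex:31  wr:32  — struct: IntU busy until I6 writes@28
I8  is:30  ro:31  ex:34  wr:35

cycle = 14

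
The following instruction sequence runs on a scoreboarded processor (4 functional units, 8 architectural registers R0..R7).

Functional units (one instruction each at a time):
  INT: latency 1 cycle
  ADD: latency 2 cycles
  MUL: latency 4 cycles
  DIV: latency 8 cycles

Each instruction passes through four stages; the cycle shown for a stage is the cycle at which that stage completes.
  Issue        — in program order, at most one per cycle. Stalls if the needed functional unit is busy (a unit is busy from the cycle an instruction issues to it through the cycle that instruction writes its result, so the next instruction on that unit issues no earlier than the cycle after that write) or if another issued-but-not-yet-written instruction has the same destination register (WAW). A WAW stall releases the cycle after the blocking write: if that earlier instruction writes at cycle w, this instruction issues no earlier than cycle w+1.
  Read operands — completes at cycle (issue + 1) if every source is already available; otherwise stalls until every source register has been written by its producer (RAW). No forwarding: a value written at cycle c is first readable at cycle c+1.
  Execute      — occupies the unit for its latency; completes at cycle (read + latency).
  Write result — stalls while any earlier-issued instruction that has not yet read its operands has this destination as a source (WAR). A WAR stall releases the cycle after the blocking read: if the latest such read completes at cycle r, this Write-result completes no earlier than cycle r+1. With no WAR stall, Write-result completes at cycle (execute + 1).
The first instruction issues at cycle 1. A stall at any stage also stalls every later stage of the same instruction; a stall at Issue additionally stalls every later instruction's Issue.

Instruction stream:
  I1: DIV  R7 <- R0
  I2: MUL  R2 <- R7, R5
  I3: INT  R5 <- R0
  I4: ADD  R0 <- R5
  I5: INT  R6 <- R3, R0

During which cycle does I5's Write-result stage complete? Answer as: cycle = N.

1) issue 1, read 2, done 10, write 11
2) issue 2, read 12, done 16, write 17  <RAW R7: wait I1 write@11>
3) issue 3, read 4, done 5, write 13  <WAR R5: wait I2 read@12>
4) issue 4, read 14, done 16, write 17  <RAW R5: wait I3 write@13>
5) issue 14, read 18, done 19, write 20  <struct: INT busy until I3 writes@13 / RAW R0: wait I4 write@17>

cycle = 20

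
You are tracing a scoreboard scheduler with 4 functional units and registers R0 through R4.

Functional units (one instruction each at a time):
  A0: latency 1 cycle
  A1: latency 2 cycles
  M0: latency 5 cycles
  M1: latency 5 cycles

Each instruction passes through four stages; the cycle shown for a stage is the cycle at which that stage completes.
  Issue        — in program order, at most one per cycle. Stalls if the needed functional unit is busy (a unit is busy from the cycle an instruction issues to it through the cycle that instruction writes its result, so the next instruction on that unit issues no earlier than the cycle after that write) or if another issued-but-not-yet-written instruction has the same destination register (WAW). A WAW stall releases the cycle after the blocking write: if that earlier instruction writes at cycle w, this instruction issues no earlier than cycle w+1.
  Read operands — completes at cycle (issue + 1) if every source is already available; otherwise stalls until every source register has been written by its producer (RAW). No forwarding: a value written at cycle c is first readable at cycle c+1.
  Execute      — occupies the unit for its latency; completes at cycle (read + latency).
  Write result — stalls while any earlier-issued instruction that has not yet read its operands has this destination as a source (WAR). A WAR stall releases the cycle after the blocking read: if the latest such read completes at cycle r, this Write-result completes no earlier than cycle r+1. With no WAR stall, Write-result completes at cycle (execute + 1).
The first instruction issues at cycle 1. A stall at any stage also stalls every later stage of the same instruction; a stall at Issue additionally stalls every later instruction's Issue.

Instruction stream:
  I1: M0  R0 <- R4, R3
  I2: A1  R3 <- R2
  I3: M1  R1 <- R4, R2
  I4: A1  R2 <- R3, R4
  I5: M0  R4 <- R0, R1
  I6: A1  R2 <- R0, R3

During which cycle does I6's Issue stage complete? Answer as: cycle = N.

cycle = 12

[I1] 1/2/7/8
[I2] 2/3/5/6
[I3] 3/4/9/10
[I4] 7/8/10/11  (struct: A1 busy until I2 writes@6)
[I5] 9/11/16/17  (struct: M0 busy until I1 writes@8; RAW R1: wait I3 write@10)
[I6] 12/13/15/16  (struct: A1 busy until I4 writes@11)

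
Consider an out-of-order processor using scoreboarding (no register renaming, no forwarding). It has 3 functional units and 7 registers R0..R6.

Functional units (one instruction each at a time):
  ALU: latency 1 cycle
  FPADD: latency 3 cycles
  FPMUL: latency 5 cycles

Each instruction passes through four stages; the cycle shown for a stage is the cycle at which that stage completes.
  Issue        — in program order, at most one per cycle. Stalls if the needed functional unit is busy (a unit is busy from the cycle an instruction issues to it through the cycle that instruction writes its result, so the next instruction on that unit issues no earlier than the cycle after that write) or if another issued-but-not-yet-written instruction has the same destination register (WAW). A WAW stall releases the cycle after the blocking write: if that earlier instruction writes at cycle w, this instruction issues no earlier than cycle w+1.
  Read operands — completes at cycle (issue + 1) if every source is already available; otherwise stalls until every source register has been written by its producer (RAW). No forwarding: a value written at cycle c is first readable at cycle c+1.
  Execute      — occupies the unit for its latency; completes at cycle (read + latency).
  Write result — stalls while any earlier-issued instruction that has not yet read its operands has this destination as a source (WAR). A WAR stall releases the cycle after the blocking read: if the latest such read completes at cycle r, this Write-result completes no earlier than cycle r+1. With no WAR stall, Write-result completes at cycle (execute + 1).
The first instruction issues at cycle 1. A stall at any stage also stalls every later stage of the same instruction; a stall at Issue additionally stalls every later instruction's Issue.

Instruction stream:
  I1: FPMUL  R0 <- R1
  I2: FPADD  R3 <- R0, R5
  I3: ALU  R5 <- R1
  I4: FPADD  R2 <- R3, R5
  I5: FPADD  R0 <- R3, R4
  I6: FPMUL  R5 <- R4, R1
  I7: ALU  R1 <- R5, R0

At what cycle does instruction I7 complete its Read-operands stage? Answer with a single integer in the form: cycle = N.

  I1 | 1 | 2 | 7 | 8
  I2 | 2 | 9 | 12 | 13   RAW R0: wait I1 write@8
  I3 | 3 | 4 | 5 | 10   WAR R5: wait I2 read@9
  I4 | 14 | 15 | 18 | 19   struct: FPADD busy until I2 writes@13
  I5 | 20 | 21 | 24 | 25   struct: FPADD busy until I4 writes@19
  I6 | 21 | 22 | 27 | 28
  I7 | 22 | 29 | 30 | 31   RAW R5: wait I6 write@28

cycle = 29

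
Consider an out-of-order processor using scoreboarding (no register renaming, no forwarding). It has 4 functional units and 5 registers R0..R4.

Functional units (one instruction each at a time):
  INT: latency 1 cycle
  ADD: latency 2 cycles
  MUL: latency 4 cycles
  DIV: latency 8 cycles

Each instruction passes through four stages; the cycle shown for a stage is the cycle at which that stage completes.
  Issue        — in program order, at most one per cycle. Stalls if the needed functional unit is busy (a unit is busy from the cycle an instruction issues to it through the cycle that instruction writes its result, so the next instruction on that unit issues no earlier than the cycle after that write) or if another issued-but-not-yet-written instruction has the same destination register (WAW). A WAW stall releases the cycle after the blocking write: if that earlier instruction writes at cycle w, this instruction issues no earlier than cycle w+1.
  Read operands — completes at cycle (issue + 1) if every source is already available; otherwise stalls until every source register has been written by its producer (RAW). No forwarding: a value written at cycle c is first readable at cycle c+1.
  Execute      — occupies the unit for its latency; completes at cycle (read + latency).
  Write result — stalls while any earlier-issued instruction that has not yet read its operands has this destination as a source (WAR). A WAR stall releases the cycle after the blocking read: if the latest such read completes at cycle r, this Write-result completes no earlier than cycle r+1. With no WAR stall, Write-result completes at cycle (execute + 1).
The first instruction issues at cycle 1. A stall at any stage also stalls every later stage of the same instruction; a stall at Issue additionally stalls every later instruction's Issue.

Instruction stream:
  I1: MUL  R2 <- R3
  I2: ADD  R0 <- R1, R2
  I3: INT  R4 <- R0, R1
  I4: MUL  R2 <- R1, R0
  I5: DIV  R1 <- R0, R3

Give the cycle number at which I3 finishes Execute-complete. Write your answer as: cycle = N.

t=1  issue I1 (MUL)
t=2  I1 read-ops · issue I2 (ADD)
t=3  issue I3 (INT)
t=6  I1 finished on MUL
t=7  I1→R2
t=8  I2 read-ops · issue I4 (MUL)
t=9  issue I5 (DIV)
t=10  I2 finished on ADD
t=11  I2→R0
t=12  I3 read-ops · I4 read-ops · I5 read-ops
t=13  I3 finished on INT
t=14  I3→R4
t=16  I4 finished on MUL
t=17  I4→R2
t=20  I5 finished on DIV
t=21  I5→R1

cycle = 13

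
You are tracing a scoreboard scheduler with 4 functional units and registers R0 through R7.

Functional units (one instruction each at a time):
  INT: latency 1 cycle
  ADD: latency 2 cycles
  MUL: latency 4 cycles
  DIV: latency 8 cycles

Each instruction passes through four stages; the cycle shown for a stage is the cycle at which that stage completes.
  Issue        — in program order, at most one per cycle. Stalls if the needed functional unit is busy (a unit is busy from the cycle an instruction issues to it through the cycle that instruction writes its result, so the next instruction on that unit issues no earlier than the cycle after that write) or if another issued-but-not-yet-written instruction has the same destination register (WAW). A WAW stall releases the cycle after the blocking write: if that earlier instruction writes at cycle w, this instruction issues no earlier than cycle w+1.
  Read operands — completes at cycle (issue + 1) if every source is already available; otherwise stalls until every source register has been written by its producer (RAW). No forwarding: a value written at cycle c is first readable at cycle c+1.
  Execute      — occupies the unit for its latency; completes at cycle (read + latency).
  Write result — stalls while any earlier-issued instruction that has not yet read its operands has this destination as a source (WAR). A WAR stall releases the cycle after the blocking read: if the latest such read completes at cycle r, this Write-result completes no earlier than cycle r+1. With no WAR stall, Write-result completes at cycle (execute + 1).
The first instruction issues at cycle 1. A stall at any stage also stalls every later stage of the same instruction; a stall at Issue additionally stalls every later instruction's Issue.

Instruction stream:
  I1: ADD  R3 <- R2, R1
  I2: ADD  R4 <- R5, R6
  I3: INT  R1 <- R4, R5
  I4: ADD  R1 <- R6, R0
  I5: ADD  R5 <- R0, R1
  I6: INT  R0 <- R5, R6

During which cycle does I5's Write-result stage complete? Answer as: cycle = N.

cycle = 23

1) issue 1, read 2, done 4, write 5
2) issue 6, read 7, done 9, write 10  <struct: ADD busy until I1 writes@5>
3) issue 7, read 11, done 12, write 13  <RAW R4: wait I2 write@10>
4) issue 14, read 15, done 17, write 18  <WAW R1: wait I3 write@13>
5) issue 19, read 20, done 22, write 23  <struct: ADD busy until I4 writes@18>
6) issue 20, read 24, done 25, write 26  <RAW R5: wait I5 write@23>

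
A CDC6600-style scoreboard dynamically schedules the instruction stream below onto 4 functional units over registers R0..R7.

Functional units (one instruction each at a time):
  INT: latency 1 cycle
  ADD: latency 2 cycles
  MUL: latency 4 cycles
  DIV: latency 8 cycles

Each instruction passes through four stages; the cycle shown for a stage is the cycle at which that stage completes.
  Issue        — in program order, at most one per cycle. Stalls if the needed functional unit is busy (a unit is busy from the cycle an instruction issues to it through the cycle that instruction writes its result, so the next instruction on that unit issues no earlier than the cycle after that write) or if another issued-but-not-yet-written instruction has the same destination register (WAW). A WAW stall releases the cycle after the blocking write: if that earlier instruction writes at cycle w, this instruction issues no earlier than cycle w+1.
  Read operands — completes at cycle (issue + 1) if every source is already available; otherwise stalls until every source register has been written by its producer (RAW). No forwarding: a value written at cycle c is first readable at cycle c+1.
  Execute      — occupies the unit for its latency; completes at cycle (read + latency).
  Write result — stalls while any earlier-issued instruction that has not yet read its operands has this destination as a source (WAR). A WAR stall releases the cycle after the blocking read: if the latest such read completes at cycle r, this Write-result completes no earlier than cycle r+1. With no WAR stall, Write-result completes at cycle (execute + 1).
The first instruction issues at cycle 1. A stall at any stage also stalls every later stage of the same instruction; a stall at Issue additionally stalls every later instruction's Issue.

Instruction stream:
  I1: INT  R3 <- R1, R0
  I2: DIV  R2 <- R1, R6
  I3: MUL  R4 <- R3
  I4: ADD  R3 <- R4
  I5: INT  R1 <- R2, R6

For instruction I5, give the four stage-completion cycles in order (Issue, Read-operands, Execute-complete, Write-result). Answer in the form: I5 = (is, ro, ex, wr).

I5 = (6, 13, 14, 15)

cycle 1: I1 dispatched to INT
cycle 2: I1 operands ready; I2 dispatched to DIV
cycle 3: I1 complete; I2 operands ready; I3 dispatched to MUL
cycle 4: R3←I1
cycle 5: I3 operands ready; I4 dispatched to ADD
cycle 6: I5 dispatched to INT
cycle 9: I3 complete
cycle 10: R4←I3
cycle 11: I2 complete; I4 operands ready
cycle 12: R2←I2
cycle 13: I4 complete; I5 operands ready
cycle 14: R3←I4; I5 complete
cycle 15: R1←I5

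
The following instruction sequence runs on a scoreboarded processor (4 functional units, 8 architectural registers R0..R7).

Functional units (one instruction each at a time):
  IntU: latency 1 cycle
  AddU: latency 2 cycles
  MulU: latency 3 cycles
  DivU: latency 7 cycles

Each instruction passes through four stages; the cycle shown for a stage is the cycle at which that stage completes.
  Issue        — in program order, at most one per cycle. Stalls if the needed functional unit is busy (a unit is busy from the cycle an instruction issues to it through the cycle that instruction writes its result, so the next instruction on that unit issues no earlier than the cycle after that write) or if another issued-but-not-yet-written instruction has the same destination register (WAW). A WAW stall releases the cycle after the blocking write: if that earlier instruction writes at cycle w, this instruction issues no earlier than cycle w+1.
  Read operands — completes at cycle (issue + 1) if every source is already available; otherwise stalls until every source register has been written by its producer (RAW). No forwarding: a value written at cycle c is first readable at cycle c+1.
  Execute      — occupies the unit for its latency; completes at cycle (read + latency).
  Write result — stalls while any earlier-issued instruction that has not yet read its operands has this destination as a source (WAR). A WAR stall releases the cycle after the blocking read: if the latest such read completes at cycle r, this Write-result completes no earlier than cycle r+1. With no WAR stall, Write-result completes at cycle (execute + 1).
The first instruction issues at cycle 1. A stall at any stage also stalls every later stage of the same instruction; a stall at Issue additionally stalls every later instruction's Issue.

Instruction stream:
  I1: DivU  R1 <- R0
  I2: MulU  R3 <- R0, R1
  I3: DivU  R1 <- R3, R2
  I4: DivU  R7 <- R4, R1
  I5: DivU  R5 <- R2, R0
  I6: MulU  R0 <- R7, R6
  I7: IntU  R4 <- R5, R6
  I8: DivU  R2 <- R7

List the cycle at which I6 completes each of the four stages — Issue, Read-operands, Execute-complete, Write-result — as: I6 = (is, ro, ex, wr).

I6 = (36, 37, 40, 41)

1) issue 1, read 2, done 9, write 10
2) issue 2, read 11, done 14, write 15  <RAW R1: wait I1 write@10>
3) issue 11, read 16, done 23, write 24  <struct: DivU busy until I1 writes@10 / RAW R3: wait I2 write@15>
4) issue 25, read 26, done 33, write 34  <struct: DivU busy until I3 writes@24>
5) issue 35, read 36, done 43, write 44  <struct: DivU busy until I4 writes@34>
6) issue 36, read 37, done 40, write 41
7) issue 37, read 45, done 46, write 47  <RAW R5: wait I5 write@44>
8) issue 45, read 46, done 53, write 54  <struct: DivU busy until I5 writes@44>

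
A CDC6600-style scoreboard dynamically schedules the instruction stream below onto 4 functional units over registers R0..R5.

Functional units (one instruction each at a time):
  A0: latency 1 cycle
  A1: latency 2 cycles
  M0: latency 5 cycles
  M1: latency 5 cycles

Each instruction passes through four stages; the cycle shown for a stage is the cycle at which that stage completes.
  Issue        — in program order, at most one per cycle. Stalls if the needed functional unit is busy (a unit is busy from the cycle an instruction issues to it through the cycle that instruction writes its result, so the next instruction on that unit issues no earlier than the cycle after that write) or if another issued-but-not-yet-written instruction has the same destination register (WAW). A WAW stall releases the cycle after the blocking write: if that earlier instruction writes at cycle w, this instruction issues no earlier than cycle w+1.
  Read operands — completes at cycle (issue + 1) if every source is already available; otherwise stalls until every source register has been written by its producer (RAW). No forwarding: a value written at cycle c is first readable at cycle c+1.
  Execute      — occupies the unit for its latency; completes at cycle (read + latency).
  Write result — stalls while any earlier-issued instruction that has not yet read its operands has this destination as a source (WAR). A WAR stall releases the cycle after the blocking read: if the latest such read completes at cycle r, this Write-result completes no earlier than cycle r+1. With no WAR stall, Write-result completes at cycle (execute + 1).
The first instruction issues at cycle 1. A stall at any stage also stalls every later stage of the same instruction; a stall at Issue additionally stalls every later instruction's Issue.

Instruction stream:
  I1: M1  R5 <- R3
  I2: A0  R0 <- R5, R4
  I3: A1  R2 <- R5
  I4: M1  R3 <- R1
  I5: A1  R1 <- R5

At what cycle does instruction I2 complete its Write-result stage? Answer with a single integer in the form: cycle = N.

cycle = 11

[1] I1 dispatched to M1
[2] I1 operands ready; I2 dispatched to A0
[3] I3 dispatched to A1
[7] I1 complete
[8] R5←I1
[9] I2 operands ready; I3 operands ready; I4 dispatched to M1
[10] I2 complete; I4 operands ready
[11] R0←I2; I3 complete
[12] R2←I3
[13] I5 dispatched to A1
[14] I5 operands ready
[15] I4 complete
[16] R3←I4; I5 complete
[17] R1←I5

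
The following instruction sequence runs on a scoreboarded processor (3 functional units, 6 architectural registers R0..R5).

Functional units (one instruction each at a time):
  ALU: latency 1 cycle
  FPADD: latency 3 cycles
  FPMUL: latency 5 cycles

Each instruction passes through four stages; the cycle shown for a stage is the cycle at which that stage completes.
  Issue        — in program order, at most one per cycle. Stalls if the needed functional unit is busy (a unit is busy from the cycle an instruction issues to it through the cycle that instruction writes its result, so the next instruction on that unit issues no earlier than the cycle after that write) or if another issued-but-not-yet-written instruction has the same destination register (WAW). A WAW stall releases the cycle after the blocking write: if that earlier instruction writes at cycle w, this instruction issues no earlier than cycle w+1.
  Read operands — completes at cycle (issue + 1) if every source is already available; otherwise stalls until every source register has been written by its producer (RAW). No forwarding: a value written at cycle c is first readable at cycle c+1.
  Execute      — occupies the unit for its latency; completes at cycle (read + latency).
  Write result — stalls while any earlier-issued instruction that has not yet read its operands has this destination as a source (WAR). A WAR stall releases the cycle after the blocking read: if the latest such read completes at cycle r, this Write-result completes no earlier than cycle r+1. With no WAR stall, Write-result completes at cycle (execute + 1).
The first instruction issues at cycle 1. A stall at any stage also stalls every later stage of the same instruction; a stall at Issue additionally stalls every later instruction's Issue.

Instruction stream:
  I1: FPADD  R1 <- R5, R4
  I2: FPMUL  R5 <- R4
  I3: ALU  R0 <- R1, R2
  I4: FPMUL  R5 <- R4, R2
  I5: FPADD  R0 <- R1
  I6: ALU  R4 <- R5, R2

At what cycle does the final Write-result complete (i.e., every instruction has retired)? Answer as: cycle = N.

cycle 1: I1 dispatched to FPADD
cycle 2: I1 operands ready | I2 dispatched to FPMUL
cycle 3: I2 operands ready | I3 dispatched to ALU
cycle 5: I1 complete
cycle 6: R1←I1
cycle 7: I3 operands ready
cycle 8: I2 complete | I3 complete
cycle 9: R5←I2 | R0←I3
cycle 10: I4 dispatched to FPMUL
cycle 11: I4 operands ready | I5 dispatched to FPADD
cycle 12: I5 operands ready | I6 dispatched to ALU
cycle 15: I5 complete
cycle 16: I4 complete | R0←I5
cycle 17: R5←I4
cycle 18: I6 operands ready
cycle 19: I6 complete
cycle 20: R4←I6

cycle = 20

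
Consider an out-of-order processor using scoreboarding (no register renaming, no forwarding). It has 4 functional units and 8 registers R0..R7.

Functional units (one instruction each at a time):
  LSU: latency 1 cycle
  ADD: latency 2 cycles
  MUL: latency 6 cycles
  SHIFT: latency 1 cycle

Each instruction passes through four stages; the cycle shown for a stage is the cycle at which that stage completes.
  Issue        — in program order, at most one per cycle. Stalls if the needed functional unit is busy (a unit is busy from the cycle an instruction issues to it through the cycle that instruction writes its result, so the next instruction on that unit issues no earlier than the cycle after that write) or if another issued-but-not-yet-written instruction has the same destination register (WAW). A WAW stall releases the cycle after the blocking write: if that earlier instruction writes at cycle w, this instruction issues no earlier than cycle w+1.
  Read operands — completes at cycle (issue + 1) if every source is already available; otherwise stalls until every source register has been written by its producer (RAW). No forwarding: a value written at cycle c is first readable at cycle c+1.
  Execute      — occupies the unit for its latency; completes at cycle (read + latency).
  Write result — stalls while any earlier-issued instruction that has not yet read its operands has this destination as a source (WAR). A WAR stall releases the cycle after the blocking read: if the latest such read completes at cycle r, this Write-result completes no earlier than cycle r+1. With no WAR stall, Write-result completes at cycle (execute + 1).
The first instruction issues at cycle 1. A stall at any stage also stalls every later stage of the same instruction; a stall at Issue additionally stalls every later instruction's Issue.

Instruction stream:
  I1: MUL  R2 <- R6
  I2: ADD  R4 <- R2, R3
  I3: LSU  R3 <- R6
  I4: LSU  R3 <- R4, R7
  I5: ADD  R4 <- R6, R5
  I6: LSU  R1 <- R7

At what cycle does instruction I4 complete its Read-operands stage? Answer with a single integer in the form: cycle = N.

[I1] 1/2/8/9
[I2] 2/10/12/13  (RAW R2: wait I1 write@9)
[I3] 3/4/5/11  (WAR R3: wait I2 read@10)
[I4] 12/14/15/16  (struct: LSU busy until I3 writes@11; RAW R4: wait I2 write@13)
[I5] 14/15/17/18  (struct: ADD busy until I2 writes@13)
[I6] 17/18/19/20  (struct: LSU busy until I4 writes@16)

cycle = 14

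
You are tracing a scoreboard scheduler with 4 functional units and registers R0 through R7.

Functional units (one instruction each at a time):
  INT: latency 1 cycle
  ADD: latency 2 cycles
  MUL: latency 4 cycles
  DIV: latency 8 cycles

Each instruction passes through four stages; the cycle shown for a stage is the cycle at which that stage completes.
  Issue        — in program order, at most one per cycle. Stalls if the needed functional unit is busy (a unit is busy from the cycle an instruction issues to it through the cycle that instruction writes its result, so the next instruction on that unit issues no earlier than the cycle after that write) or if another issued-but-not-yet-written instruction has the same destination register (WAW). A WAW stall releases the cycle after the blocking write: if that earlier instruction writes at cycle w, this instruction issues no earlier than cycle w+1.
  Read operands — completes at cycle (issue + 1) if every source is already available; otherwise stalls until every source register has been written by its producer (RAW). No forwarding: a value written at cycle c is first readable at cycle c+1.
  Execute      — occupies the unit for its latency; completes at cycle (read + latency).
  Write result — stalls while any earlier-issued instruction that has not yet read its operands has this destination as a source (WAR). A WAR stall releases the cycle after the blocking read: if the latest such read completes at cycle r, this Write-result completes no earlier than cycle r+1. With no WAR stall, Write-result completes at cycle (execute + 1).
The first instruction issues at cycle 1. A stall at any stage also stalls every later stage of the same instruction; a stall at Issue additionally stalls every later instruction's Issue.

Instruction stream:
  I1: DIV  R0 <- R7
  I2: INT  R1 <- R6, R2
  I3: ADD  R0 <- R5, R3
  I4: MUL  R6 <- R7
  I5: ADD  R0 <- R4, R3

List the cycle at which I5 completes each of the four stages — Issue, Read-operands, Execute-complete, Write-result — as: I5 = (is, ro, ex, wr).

I1  is:1  ro:2  ex:10  wr:11
I2  is:2  ro:3  ex:4  wr:5
I3  is:12  ro:13  ex:15  wr:16  — WAW R0: wait I1 write@11
I4  is:13  ro:14  ex:18  wr:19
I5  is:17  ro:18  ex:20  wr:21  — struct: ADD busy until I3 writes@16

I5 = (17, 18, 20, 21)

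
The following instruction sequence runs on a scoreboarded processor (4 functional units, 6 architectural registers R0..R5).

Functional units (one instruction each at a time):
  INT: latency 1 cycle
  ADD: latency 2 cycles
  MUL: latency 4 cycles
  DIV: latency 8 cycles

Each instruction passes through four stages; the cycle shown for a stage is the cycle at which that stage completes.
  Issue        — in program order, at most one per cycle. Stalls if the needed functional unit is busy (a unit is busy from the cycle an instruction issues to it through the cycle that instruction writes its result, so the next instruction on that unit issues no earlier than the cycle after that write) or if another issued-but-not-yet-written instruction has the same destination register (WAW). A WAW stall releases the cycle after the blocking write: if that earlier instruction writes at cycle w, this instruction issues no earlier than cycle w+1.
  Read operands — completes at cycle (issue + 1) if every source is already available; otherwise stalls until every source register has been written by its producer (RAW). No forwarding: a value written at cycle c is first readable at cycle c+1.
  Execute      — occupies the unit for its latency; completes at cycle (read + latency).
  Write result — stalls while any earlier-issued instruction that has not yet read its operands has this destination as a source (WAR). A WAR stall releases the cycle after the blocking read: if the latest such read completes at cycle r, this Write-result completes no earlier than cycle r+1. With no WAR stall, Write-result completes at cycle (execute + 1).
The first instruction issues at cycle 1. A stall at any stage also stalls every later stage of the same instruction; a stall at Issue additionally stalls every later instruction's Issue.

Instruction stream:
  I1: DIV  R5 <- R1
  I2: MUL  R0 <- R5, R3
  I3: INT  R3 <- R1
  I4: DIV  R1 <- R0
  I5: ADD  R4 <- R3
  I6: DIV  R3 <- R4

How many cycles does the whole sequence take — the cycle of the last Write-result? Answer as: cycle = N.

t=1  I1 dispatched to DIV
t=2  I1 operands ready, I2 dispatched to MUL
t=3  I3 dispatched to INT
t=4  I3 operands ready
t=5  I3 complete
t=10  I1 complete
t=11  R5←I1
t=12  I2 operands ready, I4 dispatched to DIV
t=13  R3←I3, I5 dispatched to ADD
t=14  I5 operands ready
t=16  I2 complete, I5 complete
t=17  R0←I2, R4←I5
t=18  I4 operands ready
t=26  I4 complete
t=27  R1←I4
t=28  I6 dispatched to DIV
t=29  I6 operands ready
t=37  I6 complete
t=38  R3←I6

cycle = 38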